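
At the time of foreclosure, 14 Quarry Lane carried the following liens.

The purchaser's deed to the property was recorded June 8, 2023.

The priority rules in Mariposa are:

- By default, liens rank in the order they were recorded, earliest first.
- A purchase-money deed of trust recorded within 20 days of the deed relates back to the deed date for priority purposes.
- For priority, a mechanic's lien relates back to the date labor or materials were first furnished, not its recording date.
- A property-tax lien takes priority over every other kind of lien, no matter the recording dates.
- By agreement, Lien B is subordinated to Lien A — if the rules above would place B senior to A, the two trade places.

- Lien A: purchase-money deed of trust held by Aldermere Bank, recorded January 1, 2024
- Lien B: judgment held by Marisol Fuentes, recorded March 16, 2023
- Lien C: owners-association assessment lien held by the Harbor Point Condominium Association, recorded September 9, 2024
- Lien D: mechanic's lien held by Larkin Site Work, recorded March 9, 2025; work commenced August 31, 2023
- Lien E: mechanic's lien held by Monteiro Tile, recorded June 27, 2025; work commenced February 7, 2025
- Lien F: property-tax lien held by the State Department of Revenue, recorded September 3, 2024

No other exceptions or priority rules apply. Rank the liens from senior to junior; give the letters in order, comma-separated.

F, A, D, B, C, E

First, effective dates: A was recorded 207 days after the deed — beyond 20 days — so no relation-back applies; D relates back to August 31, 2023 (work commenced); E's effective date is February 7, 2025, when work began.
F is a property-tax lien, so it outranks all other liens regardless of date.
Ordering the rest by effective date: B (March 16, 2023), D (August 31, 2023), A (January 1, 2024), C (September 9, 2024), E (February 7, 2025).
B is senior to A before the subordination, so the two trade places.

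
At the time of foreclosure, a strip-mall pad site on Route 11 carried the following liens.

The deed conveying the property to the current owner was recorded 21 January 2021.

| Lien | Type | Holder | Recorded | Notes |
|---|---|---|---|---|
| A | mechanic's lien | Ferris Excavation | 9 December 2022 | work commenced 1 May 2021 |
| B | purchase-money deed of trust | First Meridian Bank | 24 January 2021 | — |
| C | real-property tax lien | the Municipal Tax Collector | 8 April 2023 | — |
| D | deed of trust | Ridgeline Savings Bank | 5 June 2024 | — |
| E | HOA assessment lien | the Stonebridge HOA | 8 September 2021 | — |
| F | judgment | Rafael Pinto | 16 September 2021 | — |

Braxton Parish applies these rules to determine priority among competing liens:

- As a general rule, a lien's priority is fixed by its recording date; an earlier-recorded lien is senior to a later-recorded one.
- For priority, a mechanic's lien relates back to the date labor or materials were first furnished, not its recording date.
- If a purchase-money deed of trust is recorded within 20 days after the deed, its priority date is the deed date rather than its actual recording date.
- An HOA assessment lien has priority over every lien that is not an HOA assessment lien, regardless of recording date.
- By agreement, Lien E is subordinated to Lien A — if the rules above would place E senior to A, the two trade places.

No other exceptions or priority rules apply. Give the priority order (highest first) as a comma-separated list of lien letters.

A, B, E, F, C, D

Effective dates after the stated exceptions: A relates back to 1 May 2021 (work commenced); B was recorded within the 20-day window, so its effective date is the deed date 21 January 2021.
As an HOA assessment lien, E is senior to every other lien.
The other liens, earliest effective date first: B (21 January 2021), A (1 May 2021), F (16 September 2021), C (8 April 2023), D (5 June 2024).
E would otherwise be senior to A, so under the subordination agreement E and A exchange positions.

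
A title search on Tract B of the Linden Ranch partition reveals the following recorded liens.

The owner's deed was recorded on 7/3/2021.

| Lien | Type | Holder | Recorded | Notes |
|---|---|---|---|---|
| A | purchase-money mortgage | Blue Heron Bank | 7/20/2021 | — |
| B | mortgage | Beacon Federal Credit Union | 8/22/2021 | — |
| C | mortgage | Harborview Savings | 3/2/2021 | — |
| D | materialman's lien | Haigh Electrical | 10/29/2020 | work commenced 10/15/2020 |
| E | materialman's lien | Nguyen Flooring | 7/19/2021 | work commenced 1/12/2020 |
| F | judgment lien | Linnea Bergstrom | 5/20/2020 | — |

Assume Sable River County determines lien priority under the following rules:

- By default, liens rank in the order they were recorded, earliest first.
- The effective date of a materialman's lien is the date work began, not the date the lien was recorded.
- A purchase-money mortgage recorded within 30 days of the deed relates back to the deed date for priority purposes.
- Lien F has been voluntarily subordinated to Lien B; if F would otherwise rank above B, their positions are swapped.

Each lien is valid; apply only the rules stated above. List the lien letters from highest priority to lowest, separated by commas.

E, B, D, C, A, F

Adjusting effective dates: A's effective date is the deed date, 7/3/2021; D relates back to 10/15/2020 (work commenced); E's effective date is 1/12/2020, when work began.
By effective date: E (1/12/2020), F (5/20/2020), D (10/15/2020), C (3/2/2021), A (7/3/2021), B (8/22/2021).
F is senior to B before the subordination, so the two trade places.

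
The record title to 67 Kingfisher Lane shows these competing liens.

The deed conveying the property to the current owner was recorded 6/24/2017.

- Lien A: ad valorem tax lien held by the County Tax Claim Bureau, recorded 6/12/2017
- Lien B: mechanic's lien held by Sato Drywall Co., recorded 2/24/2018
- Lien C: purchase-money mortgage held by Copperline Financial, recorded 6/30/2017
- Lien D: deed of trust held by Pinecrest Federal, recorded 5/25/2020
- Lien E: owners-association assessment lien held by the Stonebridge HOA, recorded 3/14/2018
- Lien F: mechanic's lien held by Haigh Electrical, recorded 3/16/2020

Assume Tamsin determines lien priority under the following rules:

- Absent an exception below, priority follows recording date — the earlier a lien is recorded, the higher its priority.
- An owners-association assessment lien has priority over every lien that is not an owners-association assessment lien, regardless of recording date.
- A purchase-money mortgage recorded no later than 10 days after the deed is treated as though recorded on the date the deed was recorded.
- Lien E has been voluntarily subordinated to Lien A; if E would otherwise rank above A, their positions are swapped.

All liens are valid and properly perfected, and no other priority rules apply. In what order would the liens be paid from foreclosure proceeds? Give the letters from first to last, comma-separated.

Effective dates: C's effective date is the deed date, 6/24/2017.
E is an owners-association assessment lien and takes priority over every other lien.
The other liens, earliest effective date first: A (6/12/2017), C (6/24/2017), B (2/24/2018), F (3/16/2020), D (5/25/2020).
E is senior to A before the subordination, so the two trade places.

A, E, C, B, F, D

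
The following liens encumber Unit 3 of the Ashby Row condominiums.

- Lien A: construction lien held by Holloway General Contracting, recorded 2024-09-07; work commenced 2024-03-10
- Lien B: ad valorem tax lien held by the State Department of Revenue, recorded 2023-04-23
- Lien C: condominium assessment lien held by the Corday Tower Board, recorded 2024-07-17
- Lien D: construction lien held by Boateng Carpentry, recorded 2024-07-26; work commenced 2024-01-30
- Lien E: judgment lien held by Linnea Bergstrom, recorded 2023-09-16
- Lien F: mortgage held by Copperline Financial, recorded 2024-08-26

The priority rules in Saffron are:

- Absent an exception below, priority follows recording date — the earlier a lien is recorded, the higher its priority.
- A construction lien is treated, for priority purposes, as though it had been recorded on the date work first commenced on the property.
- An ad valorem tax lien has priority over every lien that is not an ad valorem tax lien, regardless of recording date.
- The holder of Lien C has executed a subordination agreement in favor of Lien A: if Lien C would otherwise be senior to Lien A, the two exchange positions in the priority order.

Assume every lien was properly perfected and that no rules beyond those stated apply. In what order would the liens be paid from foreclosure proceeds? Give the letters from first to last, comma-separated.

Effective dates: A's effective date is 2024-03-10, when work began; D's effective date is 2024-01-30, when work began.
As an ad valorem tax lien, B is senior to every other lien.
The other liens, earliest effective date first: E (2023-09-16), D (2024-01-30), A (2024-03-10), C (2024-07-17), F (2024-08-26).
Since C is not senior to A, the subordination leaves the order unchanged.

B, E, D, A, C, F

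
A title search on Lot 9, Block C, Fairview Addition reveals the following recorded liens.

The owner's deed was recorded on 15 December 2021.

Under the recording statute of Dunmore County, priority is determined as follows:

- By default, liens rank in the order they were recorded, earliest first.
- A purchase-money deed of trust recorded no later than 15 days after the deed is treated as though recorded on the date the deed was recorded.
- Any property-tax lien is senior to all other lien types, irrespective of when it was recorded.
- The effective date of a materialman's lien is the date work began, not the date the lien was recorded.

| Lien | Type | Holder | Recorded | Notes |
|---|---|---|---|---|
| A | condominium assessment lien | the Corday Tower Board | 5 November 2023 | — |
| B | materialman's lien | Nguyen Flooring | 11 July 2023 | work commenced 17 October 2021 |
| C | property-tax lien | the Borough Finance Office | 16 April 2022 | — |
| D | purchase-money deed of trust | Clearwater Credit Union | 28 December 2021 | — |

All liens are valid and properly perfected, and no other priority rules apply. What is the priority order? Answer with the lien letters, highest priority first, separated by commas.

C, B, D, A

Adjusting effective dates: B relates back to 17 October 2021 (work commenced); D relates back to the deed date 15 December 2021.
C is a property-tax lien, so it outranks all other liens regardless of date.
Remaining liens by effective date: B (17 October 2021), D (15 December 2021), A (5 November 2023).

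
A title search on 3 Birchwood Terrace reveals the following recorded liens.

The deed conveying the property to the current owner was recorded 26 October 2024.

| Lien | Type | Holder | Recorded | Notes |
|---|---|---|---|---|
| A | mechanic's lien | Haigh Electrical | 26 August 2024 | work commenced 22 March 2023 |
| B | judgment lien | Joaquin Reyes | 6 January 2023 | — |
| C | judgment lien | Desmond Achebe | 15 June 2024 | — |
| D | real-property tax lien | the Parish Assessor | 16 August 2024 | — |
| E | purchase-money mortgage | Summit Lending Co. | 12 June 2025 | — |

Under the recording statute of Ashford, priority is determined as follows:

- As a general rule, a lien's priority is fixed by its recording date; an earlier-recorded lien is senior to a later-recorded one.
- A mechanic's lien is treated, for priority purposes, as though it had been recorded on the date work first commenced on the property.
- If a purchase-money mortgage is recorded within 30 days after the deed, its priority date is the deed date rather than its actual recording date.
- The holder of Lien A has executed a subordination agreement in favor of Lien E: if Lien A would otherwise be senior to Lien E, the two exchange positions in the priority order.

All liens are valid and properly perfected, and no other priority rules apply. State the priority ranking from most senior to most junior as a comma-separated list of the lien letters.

B, E, C, D, A

Effective dates after the stated exceptions: A's effective date is 22 March 2023, when work began; E missed the 30-day window (229 days after the deed), so its recording date stands.
By effective date: B (6 January 2023), A (22 March 2023), C (15 June 2024), D (16 August 2024), E (12 June 2025).
Because A would otherwise rank above E, the subordination swaps them.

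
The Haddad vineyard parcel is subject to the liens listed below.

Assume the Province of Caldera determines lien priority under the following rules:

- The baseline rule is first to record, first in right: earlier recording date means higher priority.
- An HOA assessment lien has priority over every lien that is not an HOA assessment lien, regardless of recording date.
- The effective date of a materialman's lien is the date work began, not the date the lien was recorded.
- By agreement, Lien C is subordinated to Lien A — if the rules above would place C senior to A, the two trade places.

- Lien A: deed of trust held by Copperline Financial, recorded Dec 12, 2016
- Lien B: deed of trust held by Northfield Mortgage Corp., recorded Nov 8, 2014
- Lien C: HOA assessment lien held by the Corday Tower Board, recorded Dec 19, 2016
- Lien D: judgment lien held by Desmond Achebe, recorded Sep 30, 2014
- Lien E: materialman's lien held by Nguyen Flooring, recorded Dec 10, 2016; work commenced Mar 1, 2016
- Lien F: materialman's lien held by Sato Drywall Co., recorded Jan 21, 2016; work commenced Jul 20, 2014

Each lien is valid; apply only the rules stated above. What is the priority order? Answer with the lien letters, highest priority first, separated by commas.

A, F, D, B, E, C

Adjusting effective dates: E's effective date is Mar 1, 2016, when work began; F's effective date is Jul 20, 2014, when work began.
C is an HOA assessment lien, so it outranks all other liens regardless of date.
Remaining liens by effective date: F (Jul 20, 2014), D (Sep 30, 2014), B (Nov 8, 2014), E (Mar 1, 2016), A (Dec 12, 2016).
C is senior to A before the subordination, so the two trade places.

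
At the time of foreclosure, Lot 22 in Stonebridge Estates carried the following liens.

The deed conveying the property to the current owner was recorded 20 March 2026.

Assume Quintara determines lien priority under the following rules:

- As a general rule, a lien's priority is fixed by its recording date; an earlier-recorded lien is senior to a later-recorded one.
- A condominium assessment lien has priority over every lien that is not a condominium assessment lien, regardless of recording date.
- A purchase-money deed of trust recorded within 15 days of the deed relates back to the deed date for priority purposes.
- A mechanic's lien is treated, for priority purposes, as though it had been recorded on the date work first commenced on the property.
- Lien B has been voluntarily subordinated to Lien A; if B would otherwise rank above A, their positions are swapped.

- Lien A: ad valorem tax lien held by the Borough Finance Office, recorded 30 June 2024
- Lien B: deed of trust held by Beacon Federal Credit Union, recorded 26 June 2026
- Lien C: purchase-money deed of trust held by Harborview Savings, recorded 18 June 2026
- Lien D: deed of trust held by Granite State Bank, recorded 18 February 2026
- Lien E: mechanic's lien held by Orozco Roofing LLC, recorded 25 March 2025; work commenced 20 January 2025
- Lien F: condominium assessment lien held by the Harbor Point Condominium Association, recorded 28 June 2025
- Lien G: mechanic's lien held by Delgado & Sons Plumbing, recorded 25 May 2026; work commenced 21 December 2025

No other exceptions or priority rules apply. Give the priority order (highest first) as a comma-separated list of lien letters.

Adjusting effective dates: C was recorded 90 days after the deed, outside the 15-day window, so it keeps its recording date; E is treated as recorded 20 January 2025, the work-commencement date; G relates back to 21 December 2025 (work commenced).
F, as a condominium assessment lien, has superpriority and ranks first.
Among the remaining liens, by effective date: A (30 June 2024), E (20 January 2025), G (21 December 2025), D (18 February 2026), C (18 June 2026), B (26 June 2026).
B is already junior to A, so the subordination agreement changes nothing.

F, A, E, G, D, C, B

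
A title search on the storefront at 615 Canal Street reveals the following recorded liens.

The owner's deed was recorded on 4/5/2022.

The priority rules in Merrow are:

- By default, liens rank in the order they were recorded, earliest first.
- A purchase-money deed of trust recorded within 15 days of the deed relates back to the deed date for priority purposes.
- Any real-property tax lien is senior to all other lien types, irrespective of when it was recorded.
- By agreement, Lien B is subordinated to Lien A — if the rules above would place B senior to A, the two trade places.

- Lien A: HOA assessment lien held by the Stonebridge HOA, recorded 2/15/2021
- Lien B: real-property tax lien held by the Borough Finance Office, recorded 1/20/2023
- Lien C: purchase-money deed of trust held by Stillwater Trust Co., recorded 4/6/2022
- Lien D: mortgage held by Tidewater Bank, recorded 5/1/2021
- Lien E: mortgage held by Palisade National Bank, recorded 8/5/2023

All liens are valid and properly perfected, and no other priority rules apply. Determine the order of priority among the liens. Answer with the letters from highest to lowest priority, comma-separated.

Adjusting effective dates: C relates back to the deed date 4/5/2022.
As a real-property tax lien, B is senior to every other lien.
Among the remaining liens, by effective date: A (2/15/2021), D (5/1/2021), C (4/5/2022), E (8/5/2023).
The subordination applies — B was senior to A — so B and A swap.

A, B, D, C, E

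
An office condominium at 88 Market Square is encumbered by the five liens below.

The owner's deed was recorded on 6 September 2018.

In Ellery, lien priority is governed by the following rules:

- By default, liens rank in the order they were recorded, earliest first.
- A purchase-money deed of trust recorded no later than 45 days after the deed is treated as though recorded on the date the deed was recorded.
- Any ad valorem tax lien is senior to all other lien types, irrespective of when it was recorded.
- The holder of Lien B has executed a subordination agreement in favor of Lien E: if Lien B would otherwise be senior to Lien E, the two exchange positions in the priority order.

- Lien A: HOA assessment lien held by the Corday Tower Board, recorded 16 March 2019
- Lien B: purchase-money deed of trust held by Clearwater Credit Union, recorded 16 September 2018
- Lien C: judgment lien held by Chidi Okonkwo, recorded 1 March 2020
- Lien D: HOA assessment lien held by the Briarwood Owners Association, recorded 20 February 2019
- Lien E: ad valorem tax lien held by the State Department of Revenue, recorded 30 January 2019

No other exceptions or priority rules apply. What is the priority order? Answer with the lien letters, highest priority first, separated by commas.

E, B, D, A, C

Effective dates after the stated exceptions: B relates back to the deed date 6 September 2018.
E is an ad valorem tax lien, so it outranks all other liens regardless of date.
Among the remaining liens, by effective date: B (6 September 2018), D (20 February 2019), A (16 March 2019), C (1 March 2020).
B is already junior to E, so the subordination agreement changes nothing.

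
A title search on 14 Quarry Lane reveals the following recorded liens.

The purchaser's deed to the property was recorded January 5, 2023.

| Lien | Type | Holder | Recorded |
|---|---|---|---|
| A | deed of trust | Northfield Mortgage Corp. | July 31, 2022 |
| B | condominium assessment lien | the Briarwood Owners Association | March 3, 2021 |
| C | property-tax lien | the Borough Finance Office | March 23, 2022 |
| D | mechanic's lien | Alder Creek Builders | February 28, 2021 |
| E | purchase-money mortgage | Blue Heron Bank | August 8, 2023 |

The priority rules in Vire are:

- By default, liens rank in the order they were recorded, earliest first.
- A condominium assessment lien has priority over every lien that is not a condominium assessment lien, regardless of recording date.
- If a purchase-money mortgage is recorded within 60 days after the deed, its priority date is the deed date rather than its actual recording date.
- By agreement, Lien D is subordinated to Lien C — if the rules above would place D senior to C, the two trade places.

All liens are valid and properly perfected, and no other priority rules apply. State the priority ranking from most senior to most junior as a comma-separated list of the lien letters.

B, C, D, A, E

Adjusting effective dates: E was recorded 215 days after the deed — beyond 60 days — so no relation-back applies.
B is a condominium assessment lien and takes priority over every other lien.
Among the remaining liens, by effective date: D (February 28, 2021), C (March 23, 2022), A (July 31, 2022), E (August 8, 2023).
D would otherwise be senior to C, so under the subordination agreement D and C exchange positions.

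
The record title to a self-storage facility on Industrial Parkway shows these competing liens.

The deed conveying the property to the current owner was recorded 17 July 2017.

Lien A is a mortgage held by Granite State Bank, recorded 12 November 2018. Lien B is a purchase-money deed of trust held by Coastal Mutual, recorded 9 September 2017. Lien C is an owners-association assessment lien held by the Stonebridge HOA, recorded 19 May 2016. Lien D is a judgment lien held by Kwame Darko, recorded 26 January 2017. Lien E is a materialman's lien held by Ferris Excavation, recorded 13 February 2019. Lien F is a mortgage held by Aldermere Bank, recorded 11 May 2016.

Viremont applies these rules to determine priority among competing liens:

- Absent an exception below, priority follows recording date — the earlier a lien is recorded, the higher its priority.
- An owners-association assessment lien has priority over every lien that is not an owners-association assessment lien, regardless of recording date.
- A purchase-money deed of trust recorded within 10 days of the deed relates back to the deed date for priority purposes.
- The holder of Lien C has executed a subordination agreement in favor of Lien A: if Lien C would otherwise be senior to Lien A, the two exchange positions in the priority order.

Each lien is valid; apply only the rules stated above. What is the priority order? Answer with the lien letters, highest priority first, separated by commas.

Adjusting effective dates: B missed the 10-day window (54 days after the deed), so its recording date stands.
C, as an owners-association assessment lien, has superpriority and ranks first.
Ordering the rest by effective date: F (11 May 2016), D (26 January 2017), B (9 September 2017), A (12 November 2018), E (13 February 2019).
C is senior to A before the subordination, so the two trade places.

A, F, D, B, C, E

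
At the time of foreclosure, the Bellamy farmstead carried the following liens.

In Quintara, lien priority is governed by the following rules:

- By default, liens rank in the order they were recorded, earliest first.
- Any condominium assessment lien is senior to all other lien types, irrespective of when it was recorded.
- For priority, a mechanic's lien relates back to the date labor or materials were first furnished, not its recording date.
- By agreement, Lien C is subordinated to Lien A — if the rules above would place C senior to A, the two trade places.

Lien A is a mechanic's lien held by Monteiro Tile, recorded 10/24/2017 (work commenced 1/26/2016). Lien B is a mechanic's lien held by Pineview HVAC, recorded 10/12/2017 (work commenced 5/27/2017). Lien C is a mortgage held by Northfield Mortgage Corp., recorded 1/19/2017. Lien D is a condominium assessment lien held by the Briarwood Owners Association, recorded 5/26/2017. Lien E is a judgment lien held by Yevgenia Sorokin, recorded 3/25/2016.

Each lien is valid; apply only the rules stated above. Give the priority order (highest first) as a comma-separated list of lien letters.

D, A, E, C, B

Adjusting effective dates: A is treated as recorded 1/26/2016, the work-commencement date; B's effective date is 5/27/2017, when work began.
D, as a condominium assessment lien, has superpriority and ranks first.
Remaining liens by effective date: A (1/26/2016), E (3/25/2016), C (1/19/2017), B (5/27/2017).
Since C is not senior to A, the subordination leaves the order unchanged.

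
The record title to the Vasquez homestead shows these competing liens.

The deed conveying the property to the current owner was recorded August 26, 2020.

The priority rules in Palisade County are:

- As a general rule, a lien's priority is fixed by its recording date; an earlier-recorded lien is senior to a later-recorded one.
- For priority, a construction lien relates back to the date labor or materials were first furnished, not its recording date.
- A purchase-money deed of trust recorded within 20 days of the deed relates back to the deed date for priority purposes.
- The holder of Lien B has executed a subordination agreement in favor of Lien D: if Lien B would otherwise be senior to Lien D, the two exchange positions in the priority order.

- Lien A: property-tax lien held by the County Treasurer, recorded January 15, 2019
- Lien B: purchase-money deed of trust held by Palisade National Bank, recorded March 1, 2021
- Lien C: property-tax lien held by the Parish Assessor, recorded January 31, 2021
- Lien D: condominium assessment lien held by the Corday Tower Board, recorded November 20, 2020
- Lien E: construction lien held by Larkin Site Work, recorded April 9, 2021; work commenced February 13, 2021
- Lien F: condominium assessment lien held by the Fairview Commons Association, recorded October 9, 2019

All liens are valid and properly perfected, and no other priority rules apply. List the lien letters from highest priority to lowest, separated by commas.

A, F, D, C, E, B

First, effective dates: B was recorded 187 days after the deed — beyond 20 days — so no relation-back applies; E relates back to February 13, 2021 (work commenced).
By effective date, earliest first: A (January 15, 2019), F (October 9, 2019), D (November 20, 2020), C (January 31, 2021), E (February 13, 2021), B (March 1, 2021).
B is already junior to D, so the subordination agreement changes nothing.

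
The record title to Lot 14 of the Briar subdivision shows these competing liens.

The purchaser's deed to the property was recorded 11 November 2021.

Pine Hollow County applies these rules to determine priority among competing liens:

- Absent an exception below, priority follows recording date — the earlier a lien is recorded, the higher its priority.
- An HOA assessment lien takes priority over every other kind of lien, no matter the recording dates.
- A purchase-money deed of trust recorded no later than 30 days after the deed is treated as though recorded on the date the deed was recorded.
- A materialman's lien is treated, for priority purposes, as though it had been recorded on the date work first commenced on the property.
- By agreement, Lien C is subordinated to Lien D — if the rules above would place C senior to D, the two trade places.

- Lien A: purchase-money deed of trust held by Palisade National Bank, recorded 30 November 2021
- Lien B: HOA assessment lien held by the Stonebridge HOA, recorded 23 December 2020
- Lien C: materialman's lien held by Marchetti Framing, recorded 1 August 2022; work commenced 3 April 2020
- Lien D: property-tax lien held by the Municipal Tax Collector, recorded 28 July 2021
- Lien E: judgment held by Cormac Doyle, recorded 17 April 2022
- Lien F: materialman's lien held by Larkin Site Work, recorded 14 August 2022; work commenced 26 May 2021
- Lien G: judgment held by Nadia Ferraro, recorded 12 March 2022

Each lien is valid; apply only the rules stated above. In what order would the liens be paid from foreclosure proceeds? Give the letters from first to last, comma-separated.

B, D, F, C, A, G, E

Adjusting effective dates: A was recorded within the 30-day window, so its effective date is the deed date 11 November 2021; C relates back to 3 April 2020 (work commenced); F's effective date is 26 May 2021, when work began.
B, as an HOA assessment lien, has superpriority and ranks first.
The other liens, earliest effective date first: C (3 April 2020), F (26 May 2021), D (28 July 2021), A (11 November 2021), G (12 March 2022), E (17 April 2022).
Because C would otherwise rank above D, the subordination swaps them.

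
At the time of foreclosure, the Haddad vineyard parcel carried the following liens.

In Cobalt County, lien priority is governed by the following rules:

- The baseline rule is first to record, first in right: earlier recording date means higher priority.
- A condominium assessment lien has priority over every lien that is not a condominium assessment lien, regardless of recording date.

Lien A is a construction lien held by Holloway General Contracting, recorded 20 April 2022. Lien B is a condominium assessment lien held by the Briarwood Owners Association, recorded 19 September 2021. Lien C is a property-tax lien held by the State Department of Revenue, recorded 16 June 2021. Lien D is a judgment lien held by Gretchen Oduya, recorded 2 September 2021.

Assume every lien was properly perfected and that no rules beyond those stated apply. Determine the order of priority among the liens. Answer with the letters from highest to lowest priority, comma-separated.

As a condominium assessment lien, B is senior to every other lien.
Among the remaining liens, by effective date: C (16 June 2021), D (2 September 2021), A (20 April 2022).

B, C, D, A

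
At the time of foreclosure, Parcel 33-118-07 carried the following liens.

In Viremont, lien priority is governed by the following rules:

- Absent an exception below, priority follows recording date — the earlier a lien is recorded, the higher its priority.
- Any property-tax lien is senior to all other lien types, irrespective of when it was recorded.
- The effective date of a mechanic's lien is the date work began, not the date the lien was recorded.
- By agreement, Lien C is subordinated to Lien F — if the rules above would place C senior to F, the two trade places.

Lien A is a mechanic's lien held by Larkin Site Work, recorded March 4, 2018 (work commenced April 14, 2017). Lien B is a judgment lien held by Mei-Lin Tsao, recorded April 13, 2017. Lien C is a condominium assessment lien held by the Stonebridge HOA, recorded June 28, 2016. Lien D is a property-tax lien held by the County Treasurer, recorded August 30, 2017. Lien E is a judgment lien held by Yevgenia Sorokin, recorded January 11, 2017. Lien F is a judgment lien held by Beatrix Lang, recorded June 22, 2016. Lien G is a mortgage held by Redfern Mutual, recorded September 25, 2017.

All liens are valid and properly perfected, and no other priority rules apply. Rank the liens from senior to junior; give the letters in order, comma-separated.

D, F, C, E, B, A, G

First, effective dates: A's effective date is April 14, 2017, when work began.
D is a property-tax lien and takes priority over every other lien.
Among the remaining liens, by effective date: F (June 22, 2016), C (June 28, 2016), E (January 11, 2017), B (April 13, 2017), A (April 14, 2017), G (September 25, 2017).
C is already junior to F, so the subordination agreement changes nothing.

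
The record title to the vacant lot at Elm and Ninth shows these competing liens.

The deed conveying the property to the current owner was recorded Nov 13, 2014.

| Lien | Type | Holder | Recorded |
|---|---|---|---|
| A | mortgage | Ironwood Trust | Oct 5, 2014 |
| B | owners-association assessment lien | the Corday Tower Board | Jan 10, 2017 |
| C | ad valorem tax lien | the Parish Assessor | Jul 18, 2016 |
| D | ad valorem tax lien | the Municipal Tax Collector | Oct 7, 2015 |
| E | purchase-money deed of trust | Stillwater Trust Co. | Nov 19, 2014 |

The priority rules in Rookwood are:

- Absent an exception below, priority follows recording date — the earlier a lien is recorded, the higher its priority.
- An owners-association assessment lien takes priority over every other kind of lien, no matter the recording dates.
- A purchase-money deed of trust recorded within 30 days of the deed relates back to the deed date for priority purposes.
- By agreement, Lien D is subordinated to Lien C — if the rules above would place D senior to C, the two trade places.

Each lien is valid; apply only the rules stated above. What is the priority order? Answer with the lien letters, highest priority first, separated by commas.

Effective dates: E relates back to the deed date Nov 13, 2014.
B is an owners-association assessment lien and takes priority over every other lien.
Among the remaining liens, by effective date: A (Oct 5, 2014), E (Nov 13, 2014), D (Oct 7, 2015), C (Jul 18, 2016).
D is senior to C before the subordination, so the two trade places.

B, A, E, C, D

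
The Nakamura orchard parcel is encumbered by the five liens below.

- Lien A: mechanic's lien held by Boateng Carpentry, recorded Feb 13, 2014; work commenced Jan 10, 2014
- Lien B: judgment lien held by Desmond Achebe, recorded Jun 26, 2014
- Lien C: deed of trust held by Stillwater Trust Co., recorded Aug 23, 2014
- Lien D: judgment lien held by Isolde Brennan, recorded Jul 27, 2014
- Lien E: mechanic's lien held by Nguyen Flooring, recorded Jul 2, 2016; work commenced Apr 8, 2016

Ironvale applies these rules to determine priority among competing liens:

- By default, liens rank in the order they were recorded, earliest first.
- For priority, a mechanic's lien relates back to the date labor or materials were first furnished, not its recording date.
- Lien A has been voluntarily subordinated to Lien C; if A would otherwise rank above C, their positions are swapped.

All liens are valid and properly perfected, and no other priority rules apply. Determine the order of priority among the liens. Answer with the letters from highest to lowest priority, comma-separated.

Effective dates after the stated exceptions: A is treated as recorded Jan 10, 2014, the work-commencement date; E is treated as recorded Apr 8, 2016, the work-commencement date.
By effective date, earliest first: A (Jan 10, 2014), B (Jun 26, 2014), D (Jul 27, 2014), C (Aug 23, 2014), E (Apr 8, 2016).
The subordination applies — A was senior to C — so A and C swap.

C, B, D, A, E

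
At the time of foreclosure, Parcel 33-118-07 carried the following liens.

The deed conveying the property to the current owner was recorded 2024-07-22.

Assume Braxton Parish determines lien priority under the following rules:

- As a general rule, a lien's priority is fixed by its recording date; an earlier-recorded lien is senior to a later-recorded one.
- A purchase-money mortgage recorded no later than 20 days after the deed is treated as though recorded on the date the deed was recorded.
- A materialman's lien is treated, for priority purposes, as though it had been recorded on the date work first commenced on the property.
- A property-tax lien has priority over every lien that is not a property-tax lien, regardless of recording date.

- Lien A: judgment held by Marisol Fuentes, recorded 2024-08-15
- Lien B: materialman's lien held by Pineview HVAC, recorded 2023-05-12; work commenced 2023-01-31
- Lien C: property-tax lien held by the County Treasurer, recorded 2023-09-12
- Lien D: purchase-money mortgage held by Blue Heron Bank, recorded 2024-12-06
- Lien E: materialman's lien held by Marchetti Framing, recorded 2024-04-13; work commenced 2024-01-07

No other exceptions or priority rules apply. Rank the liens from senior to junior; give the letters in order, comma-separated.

C, B, E, A, D

Effective dates: B's effective date is 2023-01-31, when work began; D was recorded 137 days after the deed — beyond 20 days — so no relation-back applies; E is treated as recorded 2024-01-07, the work-commencement date.
C is a property-tax lien, so it outranks all other liens regardless of date.
Ordering the rest by effective date: B (2023-01-31), E (2024-01-07), A (2024-08-15), D (2024-12-06).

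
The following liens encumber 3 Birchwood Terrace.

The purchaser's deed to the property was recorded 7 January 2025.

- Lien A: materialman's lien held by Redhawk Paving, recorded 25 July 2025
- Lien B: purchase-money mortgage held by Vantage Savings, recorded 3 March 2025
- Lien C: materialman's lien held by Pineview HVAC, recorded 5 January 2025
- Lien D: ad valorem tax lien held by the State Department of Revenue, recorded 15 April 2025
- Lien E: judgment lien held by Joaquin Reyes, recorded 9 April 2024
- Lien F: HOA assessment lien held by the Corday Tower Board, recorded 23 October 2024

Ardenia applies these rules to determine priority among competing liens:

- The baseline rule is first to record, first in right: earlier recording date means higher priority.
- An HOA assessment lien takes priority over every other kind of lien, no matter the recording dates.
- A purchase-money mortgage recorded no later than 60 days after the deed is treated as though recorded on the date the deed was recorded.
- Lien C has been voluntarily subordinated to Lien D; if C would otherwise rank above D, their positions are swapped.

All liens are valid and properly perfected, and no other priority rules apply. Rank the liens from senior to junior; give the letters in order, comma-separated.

Adjusting effective dates: B was recorded within the 60-day window, so its effective date is the deed date 7 January 2025.
F is an HOA assessment lien and takes priority over every other lien.
The other liens, earliest effective date first: E (9 April 2024), C (5 January 2025), B (7 January 2025), D (15 April 2025), A (25 July 2025).
C is senior to D before the subordination, so the two trade places.

F, E, D, B, C, A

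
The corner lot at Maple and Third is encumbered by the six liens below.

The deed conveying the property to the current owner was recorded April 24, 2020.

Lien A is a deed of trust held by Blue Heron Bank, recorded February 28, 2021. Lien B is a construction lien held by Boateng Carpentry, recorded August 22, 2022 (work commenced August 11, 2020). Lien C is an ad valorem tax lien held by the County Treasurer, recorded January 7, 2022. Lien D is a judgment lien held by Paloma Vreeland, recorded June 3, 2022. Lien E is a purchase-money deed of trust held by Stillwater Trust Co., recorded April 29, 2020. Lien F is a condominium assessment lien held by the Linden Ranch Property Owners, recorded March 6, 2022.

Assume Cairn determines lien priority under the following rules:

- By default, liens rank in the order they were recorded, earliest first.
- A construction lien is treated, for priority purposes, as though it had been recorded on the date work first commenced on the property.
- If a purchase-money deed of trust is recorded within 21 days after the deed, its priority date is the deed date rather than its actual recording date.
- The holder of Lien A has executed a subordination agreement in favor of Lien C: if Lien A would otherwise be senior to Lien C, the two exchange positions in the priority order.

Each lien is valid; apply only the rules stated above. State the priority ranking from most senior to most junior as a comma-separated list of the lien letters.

E, B, C, A, F, D

First, effective dates: B relates back to August 11, 2020 (work commenced); E relates back to the deed date April 24, 2020.
Ordering by effective date: E (April 24, 2020), B (August 11, 2020), A (February 28, 2021), C (January 7, 2022), F (March 6, 2022), D (June 3, 2022).
The subordination applies — A was senior to C — so A and C swap.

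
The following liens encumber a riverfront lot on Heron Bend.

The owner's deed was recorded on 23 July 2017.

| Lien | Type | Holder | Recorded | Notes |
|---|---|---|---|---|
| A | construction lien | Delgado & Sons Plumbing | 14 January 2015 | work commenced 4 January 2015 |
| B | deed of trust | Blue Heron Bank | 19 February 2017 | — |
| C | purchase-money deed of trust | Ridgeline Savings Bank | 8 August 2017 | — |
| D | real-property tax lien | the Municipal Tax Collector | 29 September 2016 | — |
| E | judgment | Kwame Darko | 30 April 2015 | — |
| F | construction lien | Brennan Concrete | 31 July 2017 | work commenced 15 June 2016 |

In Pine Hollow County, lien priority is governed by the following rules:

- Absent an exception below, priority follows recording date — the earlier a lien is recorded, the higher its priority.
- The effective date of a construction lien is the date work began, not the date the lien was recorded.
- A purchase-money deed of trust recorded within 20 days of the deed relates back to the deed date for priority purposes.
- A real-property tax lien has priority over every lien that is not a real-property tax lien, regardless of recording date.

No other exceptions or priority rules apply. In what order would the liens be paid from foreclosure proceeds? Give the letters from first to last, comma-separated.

Adjusting effective dates: A is treated as recorded 4 January 2015, the work-commencement date; C's effective date is the deed date, 23 July 2017; F relates back to 15 June 2016 (work commenced).
D, as a real-property tax lien, has superpriority and ranks first.
The other liens, earliest effective date first: A (4 January 2015), E (30 April 2015), F (15 June 2016), B (19 February 2017), C (23 July 2017).

D, A, E, F, B, C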